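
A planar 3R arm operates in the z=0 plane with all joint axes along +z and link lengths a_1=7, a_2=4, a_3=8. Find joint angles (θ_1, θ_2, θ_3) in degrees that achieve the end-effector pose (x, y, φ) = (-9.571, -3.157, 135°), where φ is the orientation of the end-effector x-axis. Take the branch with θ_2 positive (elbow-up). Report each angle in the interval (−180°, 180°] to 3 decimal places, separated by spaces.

-134.996 59.995 -149.999

wrist centre = target − a_3·(cos φ, sin φ) = (-3.9141, -8.8139)
cos θ_2 = (93.0046−7²−4²)/(2·7·4) = 0.5001; θ_2 = 59.9946° (elbow-up)
β = atan2(-8.8139,-3.9141) = -113.9455°; ψ = atan2(3.4639,9.0003) = 21.0500°
θ_1 = β − ψ = -134.9955°
θ_3 = φ − θ_1 − θ_2 = -149.9991° (wrapped to (-180°,180°])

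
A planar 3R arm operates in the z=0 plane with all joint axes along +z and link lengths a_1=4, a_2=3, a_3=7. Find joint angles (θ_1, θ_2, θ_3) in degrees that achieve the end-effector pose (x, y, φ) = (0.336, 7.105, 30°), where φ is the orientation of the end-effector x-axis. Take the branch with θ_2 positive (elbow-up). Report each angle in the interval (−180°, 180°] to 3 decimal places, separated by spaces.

wrist centre = target − a_3·(cos φ, sin φ) = (-5.7262, 3.6050)
cos θ_2 = (45.7851−4²−3²)/(2·4·3) = 0.8660; θ_2 = 29.9975° (elbow-up)
β = atan2(3.6050,-5.7262) = 147.8069°; ψ = atan2(1.4999,6.5981) = 12.8068°
θ_1 = β − ψ = 135.0001°
θ_3 = φ − θ_1 − θ_2 = -134.9976° (wrapped to (-180°,180°])

135.000 29.997 -134.998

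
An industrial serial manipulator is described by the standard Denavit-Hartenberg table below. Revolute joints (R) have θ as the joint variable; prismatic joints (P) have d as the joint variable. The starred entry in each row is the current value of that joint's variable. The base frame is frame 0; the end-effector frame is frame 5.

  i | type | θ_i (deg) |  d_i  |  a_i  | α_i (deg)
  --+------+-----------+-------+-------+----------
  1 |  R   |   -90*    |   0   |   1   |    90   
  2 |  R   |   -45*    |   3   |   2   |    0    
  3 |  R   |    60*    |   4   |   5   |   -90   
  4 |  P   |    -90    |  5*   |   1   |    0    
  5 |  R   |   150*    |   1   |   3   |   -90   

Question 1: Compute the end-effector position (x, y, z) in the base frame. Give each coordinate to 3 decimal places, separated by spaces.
after link 1: o_1 = (0.0000, -1.0000, 0.0000)
after link 2: o_2 = (-3.0000, -2.4142, -1.4142)
after link 3: o_3 = (-7.0000, -7.2438, -0.1201)
after link 4: o_4 = (-8.0000, -5.9497, 4.7095)
after link 5: o_5 = (-5.4019, -7.1398, 6.0637)

-5.402 -7.140 6.064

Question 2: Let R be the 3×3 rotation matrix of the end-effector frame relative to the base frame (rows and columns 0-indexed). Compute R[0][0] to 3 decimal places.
0.866

End-effector x-axis (col 0 of R) = (0.8660,-0.4830,0.1294)
R[0][0] = 0.8660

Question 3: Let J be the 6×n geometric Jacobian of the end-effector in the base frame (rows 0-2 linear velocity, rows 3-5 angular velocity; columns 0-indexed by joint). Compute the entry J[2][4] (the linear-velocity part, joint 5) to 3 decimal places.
-0.672

axis z_4 = (-0.0000,0.2588,0.9659); lever o_n−o_4 = (2.5981,-1.1901,1.3542)
cross product → J_v[:, 4] = (1.5000,2.5095,-0.6724)
J_ω[:, 4] = z_4
entry J[2][4] = -0.6724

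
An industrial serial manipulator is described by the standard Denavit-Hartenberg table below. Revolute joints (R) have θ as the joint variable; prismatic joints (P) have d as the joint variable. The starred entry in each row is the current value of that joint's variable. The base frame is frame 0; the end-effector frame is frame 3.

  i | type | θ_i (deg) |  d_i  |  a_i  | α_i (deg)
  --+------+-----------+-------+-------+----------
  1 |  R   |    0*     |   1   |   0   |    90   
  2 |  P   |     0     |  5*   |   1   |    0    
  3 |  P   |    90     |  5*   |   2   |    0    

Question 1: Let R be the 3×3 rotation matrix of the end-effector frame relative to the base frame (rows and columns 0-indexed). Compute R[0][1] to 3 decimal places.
-1.000

End-effector y-axis (col 1 of R) = (-1.0000,0.0000,0.0000)
R[0][1] = -1.0000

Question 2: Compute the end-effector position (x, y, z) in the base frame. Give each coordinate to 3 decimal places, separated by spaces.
after link 1: o_1 = (0.0000, 0.0000, 1.0000)
after link 2: o_2 = (1.0000, -5.0000, 1.0000)
after link 3: o_3 = (1.0000, -10.0000, 3.0000)

1.000 -10.000 3.000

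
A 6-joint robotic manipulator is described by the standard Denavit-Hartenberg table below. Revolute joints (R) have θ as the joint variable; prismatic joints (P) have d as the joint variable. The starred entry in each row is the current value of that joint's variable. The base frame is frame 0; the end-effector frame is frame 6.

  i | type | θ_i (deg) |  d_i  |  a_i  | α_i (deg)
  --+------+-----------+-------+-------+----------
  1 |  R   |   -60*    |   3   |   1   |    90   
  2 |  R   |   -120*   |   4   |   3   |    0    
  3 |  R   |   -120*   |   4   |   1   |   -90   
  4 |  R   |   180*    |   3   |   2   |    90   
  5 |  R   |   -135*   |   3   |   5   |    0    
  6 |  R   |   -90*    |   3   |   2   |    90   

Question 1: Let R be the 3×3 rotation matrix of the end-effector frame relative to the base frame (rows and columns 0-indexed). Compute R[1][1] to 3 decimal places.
0.500

End-effector y-axis (col 1 of R) = (0.8660,0.5000,0.0000)
R[1][1] = 0.5000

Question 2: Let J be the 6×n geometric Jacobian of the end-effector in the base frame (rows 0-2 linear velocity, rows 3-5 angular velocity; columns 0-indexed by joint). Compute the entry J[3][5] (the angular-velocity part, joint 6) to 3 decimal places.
axis z_5 = (0.8660,0.5000,-0.0000); lever o_n−o_5 = (1.6322,3.1730,0.5176)
cross product → J_v[:, 5] = (0.2588,-0.4483,1.9319)
J_ω[:, 5] = z_5
entry J[3][5] = 0.8660

0.866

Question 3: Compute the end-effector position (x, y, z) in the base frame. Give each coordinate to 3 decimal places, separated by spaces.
after link 1: o_1 = (0.5000, -0.8660, 3.0000)
after link 2: o_2 = (-3.7141, -1.5670, 0.4019)
after link 3: o_3 = (-7.4282, -3.1340, 1.2679)
after link 4: o_4 = (-8.2272, -1.7500, -1.9641)
after link 5: o_5 = (-4.9821, -1.3707, 2.8655)
after link 6: o_6 = (-3.3500, 1.8023, 3.3832)

-3.350 1.802 3.383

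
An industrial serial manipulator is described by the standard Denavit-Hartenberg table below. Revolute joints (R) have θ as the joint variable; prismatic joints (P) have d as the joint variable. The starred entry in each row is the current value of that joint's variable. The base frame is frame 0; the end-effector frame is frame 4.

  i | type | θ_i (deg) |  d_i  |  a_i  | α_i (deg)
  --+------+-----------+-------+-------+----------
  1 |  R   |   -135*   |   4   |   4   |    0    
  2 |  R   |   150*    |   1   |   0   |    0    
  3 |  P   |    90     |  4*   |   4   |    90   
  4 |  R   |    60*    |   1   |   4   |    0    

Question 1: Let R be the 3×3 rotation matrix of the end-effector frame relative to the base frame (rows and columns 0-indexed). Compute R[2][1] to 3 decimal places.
End-effector y-axis (col 1 of R) = (0.2241,-0.8365,0.5000)
R[2][1] = 0.5000

0.500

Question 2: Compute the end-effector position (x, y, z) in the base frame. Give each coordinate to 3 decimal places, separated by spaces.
after link 1: o_1 = (-2.8284, -2.8284, 4.0000)
after link 2: o_2 = (-2.8284, -2.8284, 5.0000)
after link 3: o_3 = (-3.8637, 1.0353, 9.0000)
after link 4: o_4 = (-3.4154, 3.2259, 12.4641)

-3.415 3.226 12.464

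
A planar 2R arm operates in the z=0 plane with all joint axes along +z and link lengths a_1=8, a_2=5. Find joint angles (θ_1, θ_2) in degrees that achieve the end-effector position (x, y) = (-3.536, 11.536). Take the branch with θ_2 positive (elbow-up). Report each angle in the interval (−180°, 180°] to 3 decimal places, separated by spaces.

cos θ_2 = (145.5826−8²−5²)/(2·8·5) = 0.7073; θ_2 = 44.9858° (elbow-up)
β = atan2(11.5360,-3.5360) = 107.0413°; ψ = atan2(3.5347,11.5364) = 17.0346°
θ_1 = β − ψ = 90.0067°

90.007 44.986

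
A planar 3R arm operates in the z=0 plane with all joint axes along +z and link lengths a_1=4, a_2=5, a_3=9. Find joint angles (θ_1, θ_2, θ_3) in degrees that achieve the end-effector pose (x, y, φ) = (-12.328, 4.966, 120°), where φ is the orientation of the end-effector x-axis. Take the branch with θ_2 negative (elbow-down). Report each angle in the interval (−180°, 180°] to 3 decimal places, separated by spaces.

-134.991 -45.016 -59.993

wrist centre = target − a_3·(cos φ, sin φ) = (-7.8280, -2.8282)
cos θ_2 = (69.2765−4²−5²)/(2·4·5) = 0.7069; θ_2 = -45.0158° (elbow-down)
β = atan2(-2.8282,-7.8280) = -160.1354°; ψ = atan2(-3.5365,7.5346) = -25.1440°
θ_1 = β − ψ = -134.9913°
θ_3 = φ − θ_1 − θ_2 = -59.9928° (wrapped to (-180°,180°])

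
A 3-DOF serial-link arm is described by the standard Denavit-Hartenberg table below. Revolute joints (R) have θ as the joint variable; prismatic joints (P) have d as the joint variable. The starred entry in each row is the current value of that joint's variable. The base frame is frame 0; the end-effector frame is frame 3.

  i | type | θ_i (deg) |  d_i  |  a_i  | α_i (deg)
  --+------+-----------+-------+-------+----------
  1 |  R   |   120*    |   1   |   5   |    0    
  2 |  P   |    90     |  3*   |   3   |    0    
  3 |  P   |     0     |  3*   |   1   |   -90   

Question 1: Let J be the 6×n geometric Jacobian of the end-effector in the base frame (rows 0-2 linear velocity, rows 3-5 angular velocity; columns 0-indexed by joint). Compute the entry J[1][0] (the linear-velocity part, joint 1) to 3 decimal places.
-5.964

axis z_0 = ẑ; lever o_n−o_0 = (-5.9641,2.3301,7.0000)
cross product → J_v[:, 0] = (-2.3301,-5.9641,0.0000)
J_ω[:, 0] = z_0
entry J[1][0] = -5.9641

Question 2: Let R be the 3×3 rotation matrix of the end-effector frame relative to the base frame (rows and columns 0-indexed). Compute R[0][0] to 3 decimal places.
End-effector x-axis (col 0 of R) = (-0.8660,-0.5000,0.0000)
R[0][0] = -0.8660

-0.866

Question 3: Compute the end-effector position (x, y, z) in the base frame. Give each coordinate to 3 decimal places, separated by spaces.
after link 1: o_1 = (-2.5000, 4.3301, 1.0000)
after link 2: o_2 = (-5.0981, 2.8301, 4.0000)
after link 3: o_3 = (-5.9641, 2.3301, 7.0000)

-5.964 2.330 7.000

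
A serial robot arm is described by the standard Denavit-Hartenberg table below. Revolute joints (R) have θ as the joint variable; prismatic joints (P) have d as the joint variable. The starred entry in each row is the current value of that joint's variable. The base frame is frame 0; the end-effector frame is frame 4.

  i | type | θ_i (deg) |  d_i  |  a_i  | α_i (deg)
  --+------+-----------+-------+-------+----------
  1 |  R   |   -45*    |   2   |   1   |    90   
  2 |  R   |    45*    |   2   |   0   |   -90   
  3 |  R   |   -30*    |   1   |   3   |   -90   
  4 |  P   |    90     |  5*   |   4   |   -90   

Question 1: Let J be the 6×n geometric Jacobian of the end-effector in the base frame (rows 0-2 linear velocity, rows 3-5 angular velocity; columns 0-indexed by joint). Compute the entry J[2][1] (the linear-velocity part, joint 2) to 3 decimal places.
5.726

axis z_1 = (-0.7071,-0.7071,0.0000); lever o_n−o_1 = (4.6360,-3.4620,1.4836)
cross product → J_v[:, 1] = (-1.0490,1.0490,5.7262)
J_ω[:, 1] = z_1
entry J[2][1] = 5.7262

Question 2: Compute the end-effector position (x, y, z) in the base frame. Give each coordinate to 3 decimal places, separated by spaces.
after link 1: o_1 = (0.7071, -0.7071, 2.0000)
after link 2: o_2 = (-0.7071, -2.1213, 2.0000)
after link 3: o_3 = (-0.9687, -3.9810, 4.5442)
after link 4: o_4 = (5.3431, -4.1692, 3.4836)

5.343 -4.169 3.484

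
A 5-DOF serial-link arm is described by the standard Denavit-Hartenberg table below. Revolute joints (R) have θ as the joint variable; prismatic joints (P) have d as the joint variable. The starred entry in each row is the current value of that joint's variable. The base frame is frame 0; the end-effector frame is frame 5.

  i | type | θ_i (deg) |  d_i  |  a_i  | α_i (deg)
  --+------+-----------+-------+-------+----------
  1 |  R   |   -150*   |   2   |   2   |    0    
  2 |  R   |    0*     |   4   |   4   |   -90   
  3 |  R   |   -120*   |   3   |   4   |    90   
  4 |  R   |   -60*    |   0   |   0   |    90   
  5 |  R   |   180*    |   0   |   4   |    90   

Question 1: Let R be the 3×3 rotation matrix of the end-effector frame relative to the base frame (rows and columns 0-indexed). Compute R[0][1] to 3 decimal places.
-0.625

End-effector y-axis (col 1 of R) = (-0.6250,0.2165,-0.7500)
R[0][1] = -0.6250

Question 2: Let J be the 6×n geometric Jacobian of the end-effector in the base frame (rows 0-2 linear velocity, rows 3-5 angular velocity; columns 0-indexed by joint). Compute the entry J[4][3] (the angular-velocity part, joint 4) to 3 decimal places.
axis z_3 = (0.7500,0.4330,-0.5000); lever o_n−o_3 = (0.8660,-3.5000,-1.7321)
cross product → J_v[:, 3] = (-2.5000,0.8660,-3.0000)
J_ω[:, 3] = z_3
entry J[4][3] = 0.4330

0.433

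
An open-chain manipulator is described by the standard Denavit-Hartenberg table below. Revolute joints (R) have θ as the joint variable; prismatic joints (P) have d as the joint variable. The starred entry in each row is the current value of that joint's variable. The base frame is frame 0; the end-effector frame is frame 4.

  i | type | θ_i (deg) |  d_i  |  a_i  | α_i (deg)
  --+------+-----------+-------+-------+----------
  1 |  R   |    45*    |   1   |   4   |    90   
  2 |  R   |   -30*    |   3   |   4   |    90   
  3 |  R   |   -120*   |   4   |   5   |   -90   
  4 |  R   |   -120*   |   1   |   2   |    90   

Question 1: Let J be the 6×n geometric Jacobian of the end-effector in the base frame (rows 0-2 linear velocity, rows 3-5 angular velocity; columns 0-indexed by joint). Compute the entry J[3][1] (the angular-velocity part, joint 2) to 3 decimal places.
axis z_1 = (0.7071,-0.7071,0.0000); lever o_n−o_1 = (-0.9532,0.4102,-6.3971)
cross product → J_v[:, 1] = (4.5234,4.5234,-0.3840)
J_ω[:, 1] = z_1
entry J[3][1] = 0.7071

0.707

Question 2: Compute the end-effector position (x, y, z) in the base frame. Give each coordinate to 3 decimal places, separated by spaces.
1.875 3.239 -5.397

after link 1: o_1 = (2.8284, 2.8284, 1.0000)
after link 2: o_2 = (7.3992, 3.1566, -1.0000)
after link 3: o_3 = (1.3922, 3.2733, -3.2141)
after link 4: o_4 = (1.8752, 3.2386, -5.3971)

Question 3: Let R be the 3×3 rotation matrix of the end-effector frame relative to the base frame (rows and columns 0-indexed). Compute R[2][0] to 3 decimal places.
-0.875

End-effector x-axis (col 0 of R) = (0.1531,-0.4593,-0.8750)
R[2][0] = -0.8750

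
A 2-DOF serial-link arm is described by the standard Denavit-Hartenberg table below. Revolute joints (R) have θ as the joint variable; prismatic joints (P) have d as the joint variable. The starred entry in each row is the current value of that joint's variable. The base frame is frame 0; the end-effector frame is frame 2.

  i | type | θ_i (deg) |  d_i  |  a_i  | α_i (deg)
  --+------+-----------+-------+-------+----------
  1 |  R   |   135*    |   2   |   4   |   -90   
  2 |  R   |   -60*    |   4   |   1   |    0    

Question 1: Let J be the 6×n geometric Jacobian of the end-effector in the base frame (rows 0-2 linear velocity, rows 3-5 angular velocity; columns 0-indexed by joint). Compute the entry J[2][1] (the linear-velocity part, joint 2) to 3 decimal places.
-0.500

axis z_1 = (-0.7071,-0.7071,0.0000); lever o_n−o_1 = (-3.1820,-2.4749,0.8660)
cross product → J_v[:, 1] = (-0.6124,0.6124,-0.5000)
J_ω[:, 1] = z_1
entry J[2][1] = -0.5000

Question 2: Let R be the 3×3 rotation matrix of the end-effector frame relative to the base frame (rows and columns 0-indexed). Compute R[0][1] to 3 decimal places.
-0.612

End-effector y-axis (col 1 of R) = (-0.6124,0.6124,-0.5000)
R[0][1] = -0.6124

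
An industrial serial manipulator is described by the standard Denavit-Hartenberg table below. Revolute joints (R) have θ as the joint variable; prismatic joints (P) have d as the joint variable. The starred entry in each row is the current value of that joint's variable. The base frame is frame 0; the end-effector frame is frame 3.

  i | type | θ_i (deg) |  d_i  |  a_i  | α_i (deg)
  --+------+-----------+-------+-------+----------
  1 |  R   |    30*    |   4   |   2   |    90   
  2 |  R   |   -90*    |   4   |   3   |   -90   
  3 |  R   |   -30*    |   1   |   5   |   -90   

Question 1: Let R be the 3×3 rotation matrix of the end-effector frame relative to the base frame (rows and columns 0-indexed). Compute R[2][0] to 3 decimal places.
End-effector x-axis (col 0 of R) = (0.2500,-0.4330,-0.8660)
R[2][0] = -0.8660

-0.866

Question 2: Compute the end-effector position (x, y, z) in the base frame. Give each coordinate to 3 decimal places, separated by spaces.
after link 1: o_1 = (1.7321, 1.0000, 4.0000)
after link 2: o_2 = (3.7321, -2.4641, 1.0000)
after link 3: o_3 = (5.8481, -4.1292, -3.3301)

5.848 -4.129 -3.330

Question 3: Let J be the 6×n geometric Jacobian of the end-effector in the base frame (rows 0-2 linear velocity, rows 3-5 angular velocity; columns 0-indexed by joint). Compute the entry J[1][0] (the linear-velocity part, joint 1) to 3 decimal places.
axis z_0 = ẑ; lever o_n−o_0 = (5.8481,-4.1292,-3.3301)
cross product → J_v[:, 0] = (4.1292,5.8481,-0.0000)
J_ω[:, 0] = z_0
entry J[1][0] = 5.8481

5.848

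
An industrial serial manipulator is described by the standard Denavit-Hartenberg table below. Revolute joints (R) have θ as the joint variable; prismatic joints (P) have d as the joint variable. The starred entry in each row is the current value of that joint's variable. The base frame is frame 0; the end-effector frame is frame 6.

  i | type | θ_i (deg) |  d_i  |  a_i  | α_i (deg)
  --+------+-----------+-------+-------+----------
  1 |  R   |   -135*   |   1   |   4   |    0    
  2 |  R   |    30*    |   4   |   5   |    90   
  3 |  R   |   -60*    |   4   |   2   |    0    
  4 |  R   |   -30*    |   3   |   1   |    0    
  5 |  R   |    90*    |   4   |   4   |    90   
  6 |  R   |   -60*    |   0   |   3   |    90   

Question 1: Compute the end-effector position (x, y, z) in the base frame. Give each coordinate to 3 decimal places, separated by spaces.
after link 1: o_1 = (-2.8284, -2.8284, 1.0000)
after link 2: o_2 = (-4.1225, -7.6581, 5.0000)
after link 3: o_3 = (-8.2450, -7.5887, 3.2679)
after link 4: o_4 = (-11.1428, -6.8122, 2.2679)
after link 5: o_5 = (-16.0418, -9.6407, 2.2679)
after link 6: o_6 = (-13.9205, -11.7620, 2.2679)

-13.920 -11.762 2.268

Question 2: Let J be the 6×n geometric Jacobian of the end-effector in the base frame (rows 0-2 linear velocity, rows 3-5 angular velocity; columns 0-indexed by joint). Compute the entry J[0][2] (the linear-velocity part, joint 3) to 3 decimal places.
axis z_2 = (-0.9659,0.2588,0.0000); lever o_n−o_2 = (-9.7980,-4.1039,-2.7321)
cross product → J_v[:, 2] = (-0.7071,-2.6390,6.5000)
J_ω[:, 2] = z_2
entry J[0][2] = -0.7071

-0.707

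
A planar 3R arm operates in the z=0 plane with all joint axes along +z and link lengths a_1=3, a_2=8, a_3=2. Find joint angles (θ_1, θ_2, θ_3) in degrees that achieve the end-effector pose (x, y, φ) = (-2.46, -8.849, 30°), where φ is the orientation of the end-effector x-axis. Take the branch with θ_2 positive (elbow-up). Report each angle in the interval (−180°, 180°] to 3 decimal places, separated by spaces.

-134.988 29.984 135.005

wrist centre = target − a_3·(cos φ, sin φ) = (-4.1921, -9.8490)
cos θ_2 = (114.5761−3²−8²)/(2·3·8) = 0.8662; θ_2 = 29.9836° (elbow-up)
β = atan2(-9.8490,-4.1921) = -113.0562°; ψ = atan2(3.9980,9.9293) = 21.9320°
θ_1 = β − ψ = -134.9882°
θ_3 = φ − θ_1 − θ_2 = 135.0046° (wrapped to (-180°,180°])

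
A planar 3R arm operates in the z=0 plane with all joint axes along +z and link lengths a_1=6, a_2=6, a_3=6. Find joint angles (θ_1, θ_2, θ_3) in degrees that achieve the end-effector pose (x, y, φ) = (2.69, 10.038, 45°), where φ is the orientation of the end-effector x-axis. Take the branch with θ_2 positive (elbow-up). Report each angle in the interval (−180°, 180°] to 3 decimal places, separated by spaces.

44.997 120.003 -119.999

wrist centre = target − a_3·(cos φ, sin φ) = (-1.5526, 5.7954)
cos θ_2 = (35.9969−6²−6²)/(2·6·6) = -0.5000; θ_2 = 120.0029° (elbow-up)
β = atan2(5.7954,-1.5526) = 104.9980°; ψ = atan2(5.1960,2.9997) = 60.0014°
θ_1 = β − ψ = 44.9965°
θ_3 = φ − θ_1 − θ_2 = -119.9994° (wrapped to (-180°,180°])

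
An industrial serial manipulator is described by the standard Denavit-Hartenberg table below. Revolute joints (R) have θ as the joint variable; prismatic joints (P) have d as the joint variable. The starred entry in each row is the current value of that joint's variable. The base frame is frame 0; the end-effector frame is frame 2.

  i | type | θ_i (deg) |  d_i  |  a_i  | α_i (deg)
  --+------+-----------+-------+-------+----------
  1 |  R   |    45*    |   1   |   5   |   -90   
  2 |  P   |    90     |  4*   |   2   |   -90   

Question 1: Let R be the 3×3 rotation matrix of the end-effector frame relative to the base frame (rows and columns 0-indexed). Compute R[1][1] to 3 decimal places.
End-effector y-axis (col 1 of R) = (0.7071,-0.7071,-0.0000)
R[1][1] = -0.7071

-0.707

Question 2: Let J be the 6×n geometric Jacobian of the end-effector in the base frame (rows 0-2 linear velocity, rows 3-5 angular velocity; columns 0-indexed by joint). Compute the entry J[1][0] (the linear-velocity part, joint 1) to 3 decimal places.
axis z_0 = ẑ; lever o_n−o_0 = (0.7071,6.3640,-1.0000)
cross product → J_v[:, 0] = (-6.3640,0.7071,0.0000)
J_ω[:, 0] = z_0
entry J[1][0] = 0.7071

0.707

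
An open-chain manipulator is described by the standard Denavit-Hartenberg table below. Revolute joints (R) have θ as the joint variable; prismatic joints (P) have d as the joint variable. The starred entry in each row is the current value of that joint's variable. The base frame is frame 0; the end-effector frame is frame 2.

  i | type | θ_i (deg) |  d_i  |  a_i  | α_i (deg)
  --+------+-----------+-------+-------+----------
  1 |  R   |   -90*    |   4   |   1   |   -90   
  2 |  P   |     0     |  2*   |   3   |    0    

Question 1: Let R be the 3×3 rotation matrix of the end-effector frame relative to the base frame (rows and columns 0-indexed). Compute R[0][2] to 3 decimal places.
1.000

End-effector z-axis (col 2 of R) = (1.0000,0.0000,0.0000)
R[0][2] = 1.0000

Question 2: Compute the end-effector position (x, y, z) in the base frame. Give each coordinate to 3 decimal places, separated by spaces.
2.000 -4.000 4.000

after link 1: o_1 = (0.0000, -1.0000, 4.0000)
after link 2: o_2 = (2.0000, -4.0000, 4.0000)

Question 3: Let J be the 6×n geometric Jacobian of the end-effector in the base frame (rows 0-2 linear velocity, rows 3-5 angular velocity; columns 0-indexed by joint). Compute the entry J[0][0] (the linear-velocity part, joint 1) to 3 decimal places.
4.000

axis z_0 = ẑ; lever o_n−o_0 = (2.0000,-4.0000,4.0000)
cross product → J_v[:, 0] = (4.0000,2.0000,-0.0000)
J_ω[:, 0] = z_0
entry J[0][0] = 4.0000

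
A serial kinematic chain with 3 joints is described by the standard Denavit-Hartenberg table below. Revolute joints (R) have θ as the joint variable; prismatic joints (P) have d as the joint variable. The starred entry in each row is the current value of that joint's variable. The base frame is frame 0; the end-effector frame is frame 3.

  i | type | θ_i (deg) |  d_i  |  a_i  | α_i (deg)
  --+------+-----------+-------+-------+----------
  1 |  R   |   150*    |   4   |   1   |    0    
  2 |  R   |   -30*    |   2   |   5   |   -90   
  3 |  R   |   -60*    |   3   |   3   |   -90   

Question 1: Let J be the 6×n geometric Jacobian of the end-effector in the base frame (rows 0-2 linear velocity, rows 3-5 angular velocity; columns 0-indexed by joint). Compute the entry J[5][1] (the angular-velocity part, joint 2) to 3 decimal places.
1.000

axis z_1 = (0.0000,0.0000,1.0000); lever o_n−o_1 = (-5.8481,4.1292,4.5981)
cross product → J_v[:, 1] = (-4.1292,-5.8481,0.0000)
J_ω[:, 1] = z_1
entry J[5][1] = 1.0000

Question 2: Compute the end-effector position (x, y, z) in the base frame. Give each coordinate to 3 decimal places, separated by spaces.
after link 1: o_1 = (-0.8660, 0.5000, 4.0000)
after link 2: o_2 = (-3.3660, 4.8301, 6.0000)
after link 3: o_3 = (-6.7141, 4.6292, 8.5981)

-6.714 4.629 8.598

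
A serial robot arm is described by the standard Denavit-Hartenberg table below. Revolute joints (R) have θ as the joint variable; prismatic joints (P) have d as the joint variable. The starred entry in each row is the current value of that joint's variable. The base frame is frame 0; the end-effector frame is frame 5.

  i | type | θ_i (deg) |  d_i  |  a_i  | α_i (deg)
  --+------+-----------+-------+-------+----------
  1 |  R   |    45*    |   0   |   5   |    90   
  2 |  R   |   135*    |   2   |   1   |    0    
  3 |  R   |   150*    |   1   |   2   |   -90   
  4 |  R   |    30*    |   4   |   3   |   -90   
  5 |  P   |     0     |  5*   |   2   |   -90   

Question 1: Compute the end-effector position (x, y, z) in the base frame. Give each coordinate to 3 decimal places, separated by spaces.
after link 1: o_1 = (3.5355, 3.5355, 0.0000)
after link 2: o_2 = (4.4497, 1.6213, 0.7071)
after link 3: o_3 = (5.5229, 1.2802, -1.2247)
after link 4: o_4 = (7.6698, 5.5484, -2.6990)
after link 5: o_5 = (3.7602, 9.1769, -1.9572)

3.760 9.177 -1.957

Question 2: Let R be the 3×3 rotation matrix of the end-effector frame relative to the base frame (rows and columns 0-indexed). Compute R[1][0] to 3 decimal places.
0.512

End-effector x-axis (col 0 of R) = (-0.1951,0.5120,-0.8365)
R[1][0] = 0.5120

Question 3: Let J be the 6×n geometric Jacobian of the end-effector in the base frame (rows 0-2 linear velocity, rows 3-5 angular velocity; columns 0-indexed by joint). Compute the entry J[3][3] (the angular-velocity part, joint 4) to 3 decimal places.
0.683

axis z_3 = (0.6830,0.6830,0.2588); lever o_n−o_3 = (-1.7626,7.8966,-0.7325)
cross product → J_v[:, 3] = (-2.5441,0.0441,6.5974)
J_ω[:, 3] = z_3
entry J[3][3] = 0.6830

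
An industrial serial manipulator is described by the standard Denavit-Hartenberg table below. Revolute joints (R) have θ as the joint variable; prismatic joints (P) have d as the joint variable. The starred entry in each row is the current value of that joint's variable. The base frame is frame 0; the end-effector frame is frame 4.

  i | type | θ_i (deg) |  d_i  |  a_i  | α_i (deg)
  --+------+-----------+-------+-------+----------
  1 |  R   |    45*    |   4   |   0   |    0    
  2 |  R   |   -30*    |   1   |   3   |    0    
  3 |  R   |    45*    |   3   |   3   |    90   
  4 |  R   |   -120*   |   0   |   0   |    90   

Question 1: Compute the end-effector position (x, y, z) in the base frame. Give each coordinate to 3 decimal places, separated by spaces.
after link 1: o_1 = (0.0000, 0.0000, 4.0000)
after link 2: o_2 = (2.8978, 0.7765, 5.0000)
after link 3: o_3 = (4.3978, 3.3745, 8.0000)
after link 4: o_4 = (4.3978, 3.3745, 8.0000)

4.398 3.375 8.000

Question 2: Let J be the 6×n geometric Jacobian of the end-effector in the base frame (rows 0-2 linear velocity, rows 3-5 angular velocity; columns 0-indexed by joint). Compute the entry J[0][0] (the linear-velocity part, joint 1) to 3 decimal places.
axis z_0 = ẑ; lever o_n−o_0 = (4.3978,3.3745,8.0000)
cross product → J_v[:, 0] = (-3.3745,4.3978,0.0000)
J_ω[:, 0] = z_0
entry J[0][0] = -3.3745

-3.375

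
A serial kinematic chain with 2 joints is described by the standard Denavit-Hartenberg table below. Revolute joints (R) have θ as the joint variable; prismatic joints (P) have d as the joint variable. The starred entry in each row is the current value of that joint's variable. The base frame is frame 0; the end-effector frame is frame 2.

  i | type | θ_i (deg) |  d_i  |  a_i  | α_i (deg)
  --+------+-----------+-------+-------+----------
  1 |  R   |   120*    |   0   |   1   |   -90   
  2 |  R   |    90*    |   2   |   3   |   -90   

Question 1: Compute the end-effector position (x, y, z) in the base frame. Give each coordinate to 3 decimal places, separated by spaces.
-2.232 -0.134 -3.000

after link 1: o_1 = (-0.5000, 0.8660, 0.0000)
after link 2: o_2 = (-2.2321, -0.1340, -3.0000)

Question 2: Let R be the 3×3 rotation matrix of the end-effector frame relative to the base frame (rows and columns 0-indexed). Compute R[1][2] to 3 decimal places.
End-effector z-axis (col 2 of R) = (0.5000,-0.8660,-0.0000)
R[1][2] = -0.8660

-0.866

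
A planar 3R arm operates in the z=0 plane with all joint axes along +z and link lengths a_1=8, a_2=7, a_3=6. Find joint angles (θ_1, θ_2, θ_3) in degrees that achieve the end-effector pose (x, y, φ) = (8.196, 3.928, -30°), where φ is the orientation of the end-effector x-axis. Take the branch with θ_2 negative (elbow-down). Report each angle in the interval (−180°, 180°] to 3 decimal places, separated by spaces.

wrist centre = target − a_3·(cos φ, sin φ) = (2.9998, 6.9280)
cos θ_2 = (56.9963−8²−7²)/(2·8·7) = -0.5000; θ_2 = -120.0022° (elbow-down)
β = atan2(6.9280,2.9998) = 66.5872°; ψ = atan2(-6.0620,4.4998) = -53.4140°
θ_1 = β − ψ = 120.0013°
θ_3 = φ − θ_1 − θ_2 = -29.9991° (wrapped to (-180°,180°])

120.001 -120.002 -29.999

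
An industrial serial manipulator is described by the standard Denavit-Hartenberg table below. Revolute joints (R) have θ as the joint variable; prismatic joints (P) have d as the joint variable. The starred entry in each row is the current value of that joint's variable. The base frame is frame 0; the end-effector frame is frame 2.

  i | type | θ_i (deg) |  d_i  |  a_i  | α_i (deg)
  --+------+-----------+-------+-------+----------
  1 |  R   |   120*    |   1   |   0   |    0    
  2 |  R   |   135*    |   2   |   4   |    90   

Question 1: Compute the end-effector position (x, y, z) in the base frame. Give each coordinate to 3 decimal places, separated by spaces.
-1.035 -3.864 3.000

after link 1: o_1 = (0.0000, 0.0000, 1.0000)
after link 2: o_2 = (-1.0353, -3.8637, 3.0000)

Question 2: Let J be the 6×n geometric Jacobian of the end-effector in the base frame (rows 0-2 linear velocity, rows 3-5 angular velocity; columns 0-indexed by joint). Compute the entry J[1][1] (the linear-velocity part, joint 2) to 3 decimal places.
-1.035

axis z_1 = (0.0000,0.0000,1.0000); lever o_n−o_1 = (-1.0353,-3.8637,2.0000)
cross product → J_v[:, 1] = (3.8637,-1.0353,0.0000)
J_ω[:, 1] = z_1
entry J[1][1] = -1.0353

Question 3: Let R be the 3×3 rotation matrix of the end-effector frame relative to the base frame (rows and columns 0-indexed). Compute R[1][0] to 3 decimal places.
End-effector x-axis (col 0 of R) = (-0.2588,-0.9659,0.0000)
R[1][0] = -0.9659

-0.966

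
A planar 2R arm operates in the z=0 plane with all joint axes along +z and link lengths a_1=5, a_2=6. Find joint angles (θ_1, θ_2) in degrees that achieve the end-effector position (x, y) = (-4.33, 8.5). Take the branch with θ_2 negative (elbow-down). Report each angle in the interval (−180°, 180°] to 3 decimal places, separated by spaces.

150.000 -60.001

cos θ_2 = (90.9989−5²−6²)/(2·5·6) = 0.5000; θ_2 = -60.0012° (elbow-down)
β = atan2(8.5000,-4.3300) = 116.9948°; ψ = atan2(-5.1962,7.9999) = -33.0052°
θ_1 = β − ψ = 150.0000°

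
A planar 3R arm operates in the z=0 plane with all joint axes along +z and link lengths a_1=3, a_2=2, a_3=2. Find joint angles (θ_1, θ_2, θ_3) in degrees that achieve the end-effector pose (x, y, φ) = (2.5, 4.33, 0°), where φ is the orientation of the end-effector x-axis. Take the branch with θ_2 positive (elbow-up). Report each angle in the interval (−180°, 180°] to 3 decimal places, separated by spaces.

59.998 60.006 -120.004

wrist centre = target − a_3·(cos φ, sin φ) = (0.5000, 4.3300)
cos θ_2 = (18.9989−3²−2²)/(2·3·2) = 0.4999; θ_2 = 60.0061° (elbow-up)
β = atan2(4.3300,0.5000) = 83.4130°; ψ = atan2(1.7322,3.9998) = 23.4155°
θ_1 = β − ψ = 59.9976°
θ_3 = φ − θ_1 − θ_2 = -120.0036° (wrapped to (-180°,180°])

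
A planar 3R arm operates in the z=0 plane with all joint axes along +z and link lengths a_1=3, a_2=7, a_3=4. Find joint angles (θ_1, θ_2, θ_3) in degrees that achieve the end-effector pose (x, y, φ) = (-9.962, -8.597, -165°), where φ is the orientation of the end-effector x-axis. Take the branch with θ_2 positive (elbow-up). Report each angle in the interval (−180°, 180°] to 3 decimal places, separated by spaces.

-150.011 30.011 -45.001

wrist centre = target − a_3·(cos φ, sin φ) = (-6.0983, -7.5617)
cos θ_2 = (94.3689−3²−7²)/(2·3·7) = 0.8659; θ_2 = 30.0114° (elbow-up)
β = atan2(-7.5617,-6.0983) = -128.8851°; ψ = atan2(3.5012,9.0615) = 21.1257°
θ_1 = β − ψ = -150.0108°
θ_3 = φ − θ_1 − θ_2 = -45.0006° (wrapped to (-180°,180°])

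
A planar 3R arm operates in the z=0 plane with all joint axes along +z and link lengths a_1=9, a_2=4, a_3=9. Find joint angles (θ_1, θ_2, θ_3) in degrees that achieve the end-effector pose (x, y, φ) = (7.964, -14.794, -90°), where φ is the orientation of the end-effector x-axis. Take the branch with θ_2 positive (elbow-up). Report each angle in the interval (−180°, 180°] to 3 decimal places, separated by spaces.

-60.000 90.003 -120.004

wrist centre = target − a_3·(cos φ, sin φ) = (7.9640, -5.7940)
cos θ_2 = (96.9957−9²−4²)/(2·9·4) = -0.0001; θ_2 = 90.0034° (elbow-up)
β = atan2(-5.7940,7.9640) = -36.0368°; ψ = atan2(4.0000,8.9998) = 23.9630°
θ_1 = β − ψ = -59.9998°
θ_3 = φ − θ_1 − θ_2 = -120.0036° (wrapped to (-180°,180°])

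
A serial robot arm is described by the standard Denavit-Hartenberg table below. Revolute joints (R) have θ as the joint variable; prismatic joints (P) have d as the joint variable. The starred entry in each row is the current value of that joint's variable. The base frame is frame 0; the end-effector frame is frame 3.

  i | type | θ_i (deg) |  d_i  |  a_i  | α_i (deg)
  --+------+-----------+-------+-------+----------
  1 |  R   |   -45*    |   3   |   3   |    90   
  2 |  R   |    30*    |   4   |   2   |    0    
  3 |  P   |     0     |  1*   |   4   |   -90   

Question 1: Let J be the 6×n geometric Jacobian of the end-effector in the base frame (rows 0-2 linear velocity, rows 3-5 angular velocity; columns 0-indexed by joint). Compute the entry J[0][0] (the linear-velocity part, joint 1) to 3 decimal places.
axis z_0 = ẑ; lever o_n−o_0 = (2.2600,-9.3311,6.0000)
cross product → J_v[:, 0] = (9.3311,2.2600,-0.0000)
J_ω[:, 0] = z_0
entry J[0][0] = 9.3311

9.331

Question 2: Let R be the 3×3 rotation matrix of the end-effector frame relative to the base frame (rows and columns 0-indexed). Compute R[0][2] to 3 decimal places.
-0.354

End-effector z-axis (col 2 of R) = (-0.3536,0.3536,0.8660)
R[0][2] = -0.3536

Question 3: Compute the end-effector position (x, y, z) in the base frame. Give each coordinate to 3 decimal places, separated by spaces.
after link 1: o_1 = (2.1213, -2.1213, 3.0000)
after link 2: o_2 = (0.5176, -6.1745, 4.0000)
after link 3: o_3 = (2.2600, -9.3311, 6.0000)

2.260 -9.331 6.000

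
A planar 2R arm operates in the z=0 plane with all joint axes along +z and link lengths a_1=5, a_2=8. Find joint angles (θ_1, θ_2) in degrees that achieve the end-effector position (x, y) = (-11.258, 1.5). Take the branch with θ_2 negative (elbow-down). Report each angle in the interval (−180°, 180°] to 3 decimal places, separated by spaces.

cos θ_2 = (128.9926−5²−8²)/(2·5·8) = 0.4999; θ_2 = -60.0061° (elbow-down)
β = atan2(1.5000,-11.2580) = 172.4107°; ψ = atan2(-6.9286,8.9993) = -37.5931°
θ_1 = β − ψ = 210.0038°

-149.996 -60.006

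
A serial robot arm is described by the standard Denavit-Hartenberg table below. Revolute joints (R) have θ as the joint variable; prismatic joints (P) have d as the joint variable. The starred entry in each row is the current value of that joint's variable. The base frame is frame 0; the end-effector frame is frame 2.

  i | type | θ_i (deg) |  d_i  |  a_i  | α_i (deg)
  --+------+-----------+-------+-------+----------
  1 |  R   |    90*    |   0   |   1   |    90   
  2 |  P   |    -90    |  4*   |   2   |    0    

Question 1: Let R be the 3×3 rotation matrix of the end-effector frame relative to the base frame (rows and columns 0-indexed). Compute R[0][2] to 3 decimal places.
End-effector z-axis (col 2 of R) = (1.0000,-0.0000,0.0000)
R[0][2] = 1.0000

1.000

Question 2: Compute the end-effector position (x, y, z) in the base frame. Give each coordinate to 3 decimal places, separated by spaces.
after link 1: o_1 = (0.0000, 1.0000, 0.0000)
after link 2: o_2 = (4.0000, 1.0000, -2.0000)

4.000 1.000 -2.000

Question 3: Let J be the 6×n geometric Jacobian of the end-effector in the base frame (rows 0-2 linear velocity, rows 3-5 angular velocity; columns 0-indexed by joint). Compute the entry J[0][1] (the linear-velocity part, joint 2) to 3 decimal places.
prismatic axis z_1 = (1.0000,-0.0000,0.0000)
J_v[:, 1] = z_1; J_ω[:, 1] = (0,0,0)
entry J[0][1] = 1.0000

1.000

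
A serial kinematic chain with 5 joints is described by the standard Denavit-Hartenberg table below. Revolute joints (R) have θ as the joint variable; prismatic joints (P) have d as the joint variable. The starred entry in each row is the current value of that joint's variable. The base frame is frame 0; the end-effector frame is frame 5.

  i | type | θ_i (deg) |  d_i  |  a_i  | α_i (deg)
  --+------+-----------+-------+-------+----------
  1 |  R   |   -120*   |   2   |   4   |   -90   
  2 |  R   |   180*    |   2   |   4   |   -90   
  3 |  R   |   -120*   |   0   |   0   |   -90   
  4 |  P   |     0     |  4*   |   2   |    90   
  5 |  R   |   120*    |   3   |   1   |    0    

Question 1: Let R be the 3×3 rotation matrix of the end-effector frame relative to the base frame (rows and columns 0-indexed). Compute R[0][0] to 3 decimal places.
End-effector x-axis (col 0 of R) = (0.5000,0.8660,-0.0000)
R[0][0] = 0.5000

0.500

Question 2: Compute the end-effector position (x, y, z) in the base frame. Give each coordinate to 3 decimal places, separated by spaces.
6.696 0.134 5.000

after link 1: o_1 = (-2.0000, -3.4641, 2.0000)
after link 2: o_2 = (1.7321, -1.0000, 2.0000)
after link 3: o_3 = (1.7321, -1.0000, 2.0000)
after link 4: o_4 = (6.1962, -0.7321, 2.0000)
after link 5: o_5 = (6.6962, 0.1340, 5.0000)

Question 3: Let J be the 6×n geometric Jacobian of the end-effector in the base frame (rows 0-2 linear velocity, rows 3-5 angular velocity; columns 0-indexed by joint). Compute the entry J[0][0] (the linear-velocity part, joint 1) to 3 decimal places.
-0.134

axis z_0 = ẑ; lever o_n−o_0 = (6.6962,0.1340,5.0000)
cross product → J_v[:, 0] = (-0.1340,6.6962,0.0000)
J_ω[:, 0] = z_0
entry J[0][0] = -0.1340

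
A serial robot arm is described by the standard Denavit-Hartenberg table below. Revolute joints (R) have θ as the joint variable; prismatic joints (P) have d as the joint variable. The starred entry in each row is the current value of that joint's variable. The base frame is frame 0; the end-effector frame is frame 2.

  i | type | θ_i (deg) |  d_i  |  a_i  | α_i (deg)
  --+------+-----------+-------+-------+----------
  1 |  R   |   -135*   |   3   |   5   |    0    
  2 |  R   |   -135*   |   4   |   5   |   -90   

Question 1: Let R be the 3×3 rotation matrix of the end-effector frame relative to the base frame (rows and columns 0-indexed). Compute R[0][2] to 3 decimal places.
End-effector z-axis (col 2 of R) = (-1.0000,-0.0000,0.0000)
R[0][2] = -1.0000

-1.000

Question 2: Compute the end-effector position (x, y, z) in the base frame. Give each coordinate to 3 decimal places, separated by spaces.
after link 1: o_1 = (-3.5355, -3.5355, 3.0000)
after link 2: o_2 = (-3.5355, 1.4645, 7.0000)

-3.536 1.464 7.000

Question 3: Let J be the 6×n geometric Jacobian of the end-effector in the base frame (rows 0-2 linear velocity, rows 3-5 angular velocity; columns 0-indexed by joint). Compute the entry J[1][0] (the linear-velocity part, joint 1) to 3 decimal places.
-3.536

axis z_0 = ẑ; lever o_n−o_0 = (-3.5355,1.4645,7.0000)
cross product → J_v[:, 0] = (-1.4645,-3.5355,0.0000)
J_ω[:, 0] = z_0
entry J[1][0] = -3.5355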